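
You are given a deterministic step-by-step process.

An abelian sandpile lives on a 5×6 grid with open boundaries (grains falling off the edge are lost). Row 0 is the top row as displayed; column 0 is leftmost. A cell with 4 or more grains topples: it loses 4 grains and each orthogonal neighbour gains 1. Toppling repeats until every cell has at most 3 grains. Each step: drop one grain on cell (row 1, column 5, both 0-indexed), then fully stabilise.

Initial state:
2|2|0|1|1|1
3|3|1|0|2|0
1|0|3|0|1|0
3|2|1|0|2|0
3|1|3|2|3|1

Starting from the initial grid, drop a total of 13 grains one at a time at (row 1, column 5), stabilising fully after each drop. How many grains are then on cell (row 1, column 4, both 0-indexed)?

0) 2|2|0|1|1|1
3|3|1|0|2|0
1|0|3|0|1|0
3|2|1|0|2|0
3|1|3|2|3|1
1) 2|2|0|1|1|1
3|3|1|0|2|1
1|0|3|0|1|0
3|2|1|0|2|0
3|1|3|2|3|1
2) 2|2|0|1|1|1
3|3|1|0|2|2
1|0|3|0|1|0
3|2|1|0|2|0
3|1|3|2|3|1
3) 2|2|0|1|1|1
3|3|1|0|2|3
1|0|3|0|1|0
3|2|1|0|2|0
3|1|3|2|3|1
4) 2|2|0|1|1|2
3|3|1|0|3|0
1|0|3|0|1|1
3|2|1|0|2|0
3|1|3|2|3|1
5) 2|2|0|1|1|2
3|3|1|0|3|1
1|0|3|0|1|1
3|2|1|0|2|0
3|1|3|2|3|1
6) 2|2|0|1|1|2
3|3|1|0|3|2
1|0|3|0|1|1
3|2|1|0|2|0
3|1|3|2|3|1
7) 2|2|0|1|1|2
3|3|1|0|3|3
1|0|3|0|1|1
3|2|1|0|2|0
3|1|3|2|3|1
8) 2|2|0|1|2|3
3|3|1|1|0|1
1|0|3|0|2|2
3|2|1|0|2|0
3|1|3|2|3|1
9) 2|2|0|1|2|3
3|3|1|1|0|2
1|0|3|0|2|2
3|2|1|0|2|0
3|1|3|2|3|1
10) 2|2|0|1|2|3
3|3|1|1|0|3
1|0|3|0|2|2
3|2|1|0|2|0
3|1|3|2|3|1
11) 2|2|0|1|3|0
3|3|1|1|1|1
1|0|3|0|2|3
3|2|1|0|2|0
3|1|3|2|3|1
12) 2|2|0|1|3|0
3|3|1|1|1|2
1|0|3|0|2|3
3|2|1|0|2|0
3|1|3|2|3|1
13) 2|2|0|1|3|0
3|3|1|1|1|3
1|0|3|0|2|3
3|2|1|0|2|0
3|1|3|2|3|1

1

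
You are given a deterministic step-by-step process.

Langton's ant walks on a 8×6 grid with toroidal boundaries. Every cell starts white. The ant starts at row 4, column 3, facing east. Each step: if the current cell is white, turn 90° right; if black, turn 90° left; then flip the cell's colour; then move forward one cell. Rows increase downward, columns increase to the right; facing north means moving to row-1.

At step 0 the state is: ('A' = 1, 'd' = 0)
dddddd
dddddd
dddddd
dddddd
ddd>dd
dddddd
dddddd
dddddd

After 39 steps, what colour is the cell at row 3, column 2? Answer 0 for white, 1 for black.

t=0: dddddd
dddddd
dddddd
dddddd
ddd>dd
dddddd
dddddd
dddddd
t=1: dddddd
dddddd
dddddd
dddddd
dddAdd
dddvdd
dddddd
dddddd
t=2: dddddd
dddddd
dddddd
dddddd
dddAdd
dd<Add
dddddd
dddddd
t=3: dddddd
dddddd
dddddd
dddddd
dd^Add
ddAAdd
dddddd
dddddd
t=4: dddddd
dddddd
dddddd
dddddd
ddA>dd
ddAAdd
dddddd
dddddd
t=5: dddddd
dddddd
dddddd
ddd^dd
ddAddd
ddAAdd
dddddd
dddddd
t=6: dddddd
dddddd
dddddd
dddA>d
ddAddd
ddAAdd
dddddd
dddddd
t=7: dddddd
dddddd
dddddd
dddAAd
ddAdvd
ddAAdd
dddddd
dddddd
t=8: dddddd
dddddd
dddddd
dddAAd
ddA<Ad
ddAAdd
dddddd
dddddd
t=9: dddddd
dddddd
dddddd
ddd^Ad
ddAAAd
ddAAdd
dddddd
dddddd
t=10: dddddd
dddddd
dddddd
dd<dAd
ddAAAd
ddAAdd
dddddd
dddddd
t=11: dddddd
dddddd
dd^ddd
ddAdAd
ddAAAd
ddAAdd
dddddd
dddddd
t=12: dddddd
dddddd
ddA>dd
ddAdAd
ddAAAd
ddAAdd
dddddd
dddddd
t=13: dddddd
dddddd
ddAAdd
ddAvAd
ddAAAd
ddAAdd
dddddd
dddddd
t=14: dddddd
dddddd
ddAAdd
dd<AAd
ddAAAd
ddAAdd
dddddd
dddddd
t=15: dddddd
dddddd
ddAAdd
dddAAd
ddvAAd
ddAAdd
dddddd
dddddd
t=16: dddddd
dddddd
ddAAdd
dddAAd
ddd>Ad
ddAAdd
dddddd
dddddd
t=17: dddddd
dddddd
ddAAdd
ddd^Ad
ddddAd
ddAAdd
dddddd
dddddd
t=18: dddddd
dddddd
ddAAdd
dd<dAd
ddddAd
ddAAdd
dddddd
dddddd
t=19: dddddd
dddddd
dd^Add
ddAdAd
ddddAd
ddAAdd
dddddd
dddddd
t=20: dddddd
dddddd
d<dAdd
ddAdAd
ddddAd
ddAAdd
dddddd
dddddd
t=21: dddddd
d^dddd
dAdAdd
ddAdAd
ddddAd
ddAAdd
dddddd
dddddd
t=22: dddddd
dA>ddd
dAdAdd
ddAdAd
ddddAd
ddAAdd
dddddd
dddddd
t=23: dddddd
dAAddd
dAvAdd
ddAdAd
ddddAd
ddAAdd
dddddd
dddddd
t=24: dddddd
dAAddd
d<AAdd
ddAdAd
ddddAd
ddAAdd
dddddd
dddddd
t=25: dddddd
dAAddd
ddAAdd
dvAdAd
ddddAd
ddAAdd
dddddd
dddddd
t=26: dddddd
dAAddd
ddAAdd
<AAdAd
ddddAd
ddAAdd
dddddd
dddddd
t=27: dddddd
dAAddd
^dAAdd
AAAdAd
ddddAd
ddAAdd
dddddd
dddddd
t=28: dddddd
dAAddd
A>AAdd
AAAdAd
ddddAd
ddAAdd
dddddd
dddddd
t=29: dddddd
dAAddd
AAAAdd
AvAdAd
ddddAd
ddAAdd
dddddd
dddddd
t=30: dddddd
dAAddd
AAAAdd
Ad>dAd
ddddAd
ddAAdd
dddddd
dddddd
t=31: dddddd
dAAddd
AA^Add
AdddAd
ddddAd
ddAAdd
dddddd
dddddd
t=32: dddddd
dAAddd
A<dAdd
AdddAd
ddddAd
ddAAdd
dddddd
dddddd
t=33: dddddd
dAAddd
AddAdd
AvddAd
ddddAd
ddAAdd
dddddd
dddddd
t=34: dddddd
dAAddd
AddAdd
<AddAd
ddddAd
ddAAdd
dddddd
dddddd
t=35: dddddd
dAAddd
AddAdd
dAddAd
vdddAd
ddAAdd
dddddd
dddddd
t=36: dddddd
dAAddd
AddAdd
dAddAd
AdddA<
ddAAdd
dddddd
dddddd
t=37: dddddd
dAAddd
AddAdd
dAddA^
AdddAA
ddAAdd
dddddd
dddddd
t=38: dddddd
dAAddd
AddAdd
>AddAA
AdddAA
ddAAdd
dddddd
dddddd
t=39: dddddd
dAAddd
AddAdd
AAddAA
vdddAA
ddAAdd
dddddd
dddddd

0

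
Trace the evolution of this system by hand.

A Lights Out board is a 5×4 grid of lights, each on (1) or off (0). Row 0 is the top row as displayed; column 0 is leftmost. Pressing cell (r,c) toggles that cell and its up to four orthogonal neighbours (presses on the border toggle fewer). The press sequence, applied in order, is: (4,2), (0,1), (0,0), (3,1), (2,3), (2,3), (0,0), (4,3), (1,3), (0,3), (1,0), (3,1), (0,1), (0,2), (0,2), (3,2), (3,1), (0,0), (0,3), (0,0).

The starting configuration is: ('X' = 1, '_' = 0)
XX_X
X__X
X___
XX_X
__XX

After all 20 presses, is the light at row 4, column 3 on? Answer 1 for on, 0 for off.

gen 0: XX_X
X__X
X___
XX_X
__XX
gen 1: XX_X
X__X
X___
XXXX
_X__
gen 2: __XX
XX_X
X___
XXXX
_X__
gen 3: XXXX
_X_X
X___
XXXX
_X__
gen 4: XXXX
_X_X
XX__
___X
____
gen 5: XXXX
_X__
XXXX
____
____
gen 6: XXXX
_X_X
XX__
___X
____
gen 7: __XX
XX_X
XX__
___X
____
gen 8: __XX
XX_X
XX__
____
__XX
gen 9: __X_
XXX_
XX_X
____
__XX
gen 10: ___X
XXXX
XX_X
____
__XX
gen 11: X__X
__XX
_X_X
____
__XX
gen 12: X__X
__XX
___X
XXX_
_XXX
gen 13: _XXX
_XXX
___X
XXX_
_XXX
gen 14: ____
_X_X
___X
XXX_
_XXX
gen 15: _XXX
_XXX
___X
XXX_
_XXX
gen 16: _XXX
_XXX
__XX
X__X
_X_X
gen 17: _XXX
_XXX
_XXX
_XXX
___X
gen 18: X_XX
XXXX
_XXX
_XXX
___X
gen 19: X___
XXX_
_XXX
_XXX
___X
gen 20: _X__
_XX_
_XXX
_XXX
___X

1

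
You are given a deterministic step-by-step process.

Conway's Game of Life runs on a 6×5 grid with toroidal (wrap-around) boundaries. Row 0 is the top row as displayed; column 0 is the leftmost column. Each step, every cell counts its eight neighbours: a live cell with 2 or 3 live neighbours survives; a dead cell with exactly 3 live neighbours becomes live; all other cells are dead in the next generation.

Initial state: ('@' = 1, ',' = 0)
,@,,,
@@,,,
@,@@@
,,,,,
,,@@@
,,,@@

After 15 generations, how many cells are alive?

0) ,@,,,
@@,,,
@,@@@
,,,,,
,,@@@
,,,@@
1) ,@@,@
,,,@,
@,@@@
@@,,,
,,@,@
@,,,@
2) ,@@,@
,,,,,
@,@@,
,,,,,
,,,@@
,,@,@
3) @@@,,
@,,,@
,,,,,
,,@,,
,,,@@
,@@,@
4) ,,@,,
@,,,@
,,,,,
,,,@,
@@,,@
,,,,@
5) @,,@@
,,,,,
,,,,@
@,,,@
@,,@@
,@,@@
6) @,@@,
@,,@,
@,,,@
,,,,,
,@@,,
,@,,,
7) @,@@,
@,@@,
@,,,@
@@,,,
,@@,,
@,,@,
8) @,,,,
@,@,,
,,@@,
,,@,@
,,@,@
@,,@,
9) @,,,,
,,@@@
,,@,@
,@@,@
@@@,@
@@,@,
10) @,,,,
@@@,@
,,,,@
,,,,@
,,,,,
,,,@,
11) @,@@,
,@,@@
,@,,@
,,,,,
,,,,,
,,,,,
12) @@@@,
,@,,,
,,@@@
,,,,,
,,,,,
,,,,,
13) @@@,,
,,,,,
,,@@,
,,,@,
,,,,,
,@@,,
14) @,@,,
,,,@,
,,@@,
,,@@,
,,@,,
@,@,,
15) ,,@@@
,@,@@
,,,,@
,@,,,
,,@,,
,,@@,

11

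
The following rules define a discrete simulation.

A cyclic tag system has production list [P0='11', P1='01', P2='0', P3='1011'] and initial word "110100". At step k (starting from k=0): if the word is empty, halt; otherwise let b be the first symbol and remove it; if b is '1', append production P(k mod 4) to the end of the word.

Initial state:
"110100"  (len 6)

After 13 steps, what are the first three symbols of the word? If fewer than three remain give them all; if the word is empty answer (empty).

101

step 0: "110100"  (len 6)
step 1: "1010011"  (len 7)
step 2: "01001101"  (len 8)
step 3: "1001101"  (len 7)
step 4: "0011011011"  (len 10)
step 5: "011011011"  (len 9)
step 6: "11011011"  (len 8)
step 7: "10110110"  (len 8)
step 8: "01101101011"  (len 11)
step 9: "1101101011"  (len 10)
step 10: "10110101101"  (len 11)
step 11: "01101011010"  (len 11)
step 12: "1101011010"  (len 10)
step 13: "10101101011"  (len 11)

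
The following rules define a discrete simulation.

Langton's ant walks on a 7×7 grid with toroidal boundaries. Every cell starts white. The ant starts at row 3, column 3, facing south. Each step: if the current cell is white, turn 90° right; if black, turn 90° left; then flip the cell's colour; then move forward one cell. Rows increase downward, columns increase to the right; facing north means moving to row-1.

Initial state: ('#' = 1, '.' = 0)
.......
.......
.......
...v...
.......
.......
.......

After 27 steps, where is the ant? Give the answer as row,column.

step 0: .......
.......
.......
...v...
.......
.......
.......
step 1: .......
.......
.......
..<#...
.......
.......
.......
step 2: .......
.......
..^....
..##...
.......
.......
.......
step 3: .......
.......
..#>...
..##...
.......
.......
.......
step 4: .......
.......
..##...
..#v...
.......
.......
.......
step 5: .......
.......
..##...
..#.>..
.......
.......
.......
step 6: .......
.......
..##...
..#.#..
....v..
.......
.......
step 7: .......
.......
..##...
..#.#..
...<#..
.......
.......
step 8: .......
.......
..##...
..#^#..
...##..
.......
.......
step 9: .......
.......
..##...
..##>..
...##..
.......
.......
step 10: .......
.......
..##^..
..##...
...##..
.......
.......
step 11: .......
.......
..###>.
..##...
...##..
.......
.......
step 12: .......
.......
..####.
..##.v.
...##..
.......
.......
step 13: .......
.......
..####.
..##<#.
...##..
.......
.......
step 14: .......
.......
..##^#.
..####.
...##..
.......
.......
step 15: .......
.......
..#<.#.
..####.
...##..
.......
.......
step 16: .......
.......
..#..#.
..#v##.
...##..
.......
.......
step 17: .......
.......
..#..#.
..#.>#.
...##..
.......
.......
step 18: .......
.......
..#.^#.
..#..#.
...##..
.......
.......
step 19: .......
.......
..#.#>.
..#..#.
...##..
.......
.......
step 20: .......
.....^.
..#.#..
..#..#.
...##..
.......
.......
step 21: .......
.....#>
..#.#..
..#..#.
...##..
.......
.......
step 22: .......
.....##
..#.#.v
..#..#.
...##..
.......
.......
step 23: .......
.....##
..#.#<#
..#..#.
...##..
.......
.......
step 24: .......
.....^#
..#.###
..#..#.
...##..
.......
.......
step 25: .......
....<.#
..#.###
..#..#.
...##..
.......
.......
step 26: ....^..
....#.#
..#.###
..#..#.
...##..
.......
.......
step 27: ....#>.
....#.#
..#.###
..#..#.
...##..
.......
.......

0,5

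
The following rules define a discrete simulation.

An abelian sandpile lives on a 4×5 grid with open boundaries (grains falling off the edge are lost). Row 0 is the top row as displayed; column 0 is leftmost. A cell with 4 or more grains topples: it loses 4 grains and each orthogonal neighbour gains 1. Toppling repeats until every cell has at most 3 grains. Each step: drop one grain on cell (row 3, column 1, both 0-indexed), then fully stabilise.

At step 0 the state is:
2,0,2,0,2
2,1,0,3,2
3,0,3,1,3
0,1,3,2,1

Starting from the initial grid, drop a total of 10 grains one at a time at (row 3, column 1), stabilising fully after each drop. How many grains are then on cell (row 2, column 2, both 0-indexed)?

0) 2,0,2,0,2
2,1,0,3,2
3,0,3,1,3
0,1,3,2,1
1) 2,0,2,0,2
2,1,0,3,2
3,0,3,1,3
0,2,3,2,1
2) 2,0,2,0,2
2,1,0,3,2
3,0,3,1,3
0,3,3,2,1
3) 2,0,2,0,2
2,1,1,3,2
3,2,0,2,3
1,1,1,3,1
4) 2,0,2,0,2
2,1,1,3,2
3,2,0,2,3
1,2,1,3,1
5) 2,0,2,0,2
2,1,1,3,2
3,2,0,2,3
1,3,1,3,1
6) 2,0,2,0,2
2,1,1,3,2
3,3,0,2,3
2,0,2,3,1
7) 2,0,2,0,2
2,1,1,3,2
3,3,0,2,3
2,1,2,3,1
8) 2,0,2,0,2
2,1,1,3,2
3,3,0,2,3
2,2,2,3,1
9) 2,0,2,0,2
2,1,1,3,2
3,3,0,2,3
2,3,2,3,1
10) 2,0,2,0,2
3,2,1,3,2
1,1,1,2,3
0,2,3,3,1

1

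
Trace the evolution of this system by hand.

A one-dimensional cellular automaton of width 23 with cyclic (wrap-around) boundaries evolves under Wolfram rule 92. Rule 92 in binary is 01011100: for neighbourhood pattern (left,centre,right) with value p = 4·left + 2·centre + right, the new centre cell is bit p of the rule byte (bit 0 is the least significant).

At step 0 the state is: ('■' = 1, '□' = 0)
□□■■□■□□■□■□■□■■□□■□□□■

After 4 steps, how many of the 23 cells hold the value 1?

gen 0: □□■■□■□□■□■□■□■■□□■□□□■
gen 1: ■□■■□■■□■□■□■□■■■□■■□□■
gen 2: ■□■■□■■□■□■□■□■□■□■■■□■
gen 3: ■□■■□■■□■□■□■□■□■□■□■□■
gen 4: ■□■■□■■□■□■□■□■□■□■□■□■

13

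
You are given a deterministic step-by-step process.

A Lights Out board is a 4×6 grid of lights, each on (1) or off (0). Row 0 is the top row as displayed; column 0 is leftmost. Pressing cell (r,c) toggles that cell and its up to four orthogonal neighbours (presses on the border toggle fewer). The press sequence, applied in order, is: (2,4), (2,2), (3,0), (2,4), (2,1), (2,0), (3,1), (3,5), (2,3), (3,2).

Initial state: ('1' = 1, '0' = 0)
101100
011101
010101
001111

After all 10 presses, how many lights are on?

t=0: 101100
011101
010101
001111
t=1: 101100
011111
010010
001101
t=2: 101100
010111
001110
000101
t=3: 101100
010111
101110
110101
t=4: 101100
010101
101001
110111
t=5: 101100
000101
010001
100111
t=6: 101100
100101
100001
000111
t=7: 101100
100101
110001
111111
t=8: 101100
100101
110000
111100
t=9: 101100
100001
111110
111000
t=10: 101100
100001
110110
100100

11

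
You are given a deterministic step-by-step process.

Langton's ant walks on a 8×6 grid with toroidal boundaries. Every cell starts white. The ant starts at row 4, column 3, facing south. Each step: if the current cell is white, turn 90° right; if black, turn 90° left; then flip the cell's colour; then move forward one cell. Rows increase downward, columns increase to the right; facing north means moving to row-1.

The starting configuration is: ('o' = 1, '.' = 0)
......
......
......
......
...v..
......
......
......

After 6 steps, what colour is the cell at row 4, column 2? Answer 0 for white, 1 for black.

1

t=0: ......
......
......
......
...v..
......
......
......
t=1: ......
......
......
......
..<o..
......
......
......
t=2: ......
......
......
..^...
..oo..
......
......
......
t=3: ......
......
......
..o>..
..oo..
......
......
......
t=4: ......
......
......
..oo..
..ov..
......
......
......
t=5: ......
......
......
..oo..
..o.>.
......
......
......
t=6: ......
......
......
..oo..
..o.o.
....v.
......
......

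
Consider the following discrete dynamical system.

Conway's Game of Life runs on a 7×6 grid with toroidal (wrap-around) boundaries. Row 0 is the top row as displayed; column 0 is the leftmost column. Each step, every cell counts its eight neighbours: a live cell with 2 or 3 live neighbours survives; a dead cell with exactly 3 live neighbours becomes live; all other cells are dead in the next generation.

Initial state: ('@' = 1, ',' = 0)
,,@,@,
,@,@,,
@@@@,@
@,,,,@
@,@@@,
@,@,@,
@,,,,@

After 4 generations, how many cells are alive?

12

k=0  ,,@,@,
,@,@,,
@@@@,@
@,,,,@
@,@@@,
@,@,@,
@,,,,@
k=1  @@@@@@
,,,,,@
,,,@,@
,,,,,,
@,@,@,
@,@,@,
@,,,@,
k=2  ,@@@,,
,@,,,,
,,,,@,
,,,@@@
,,,,,,
@,,,@,
,,,,,,
k=3  ,@@,,,
,@,@,,
,,,@@@
,,,@@@
,,,@,,
,,,,,,
,@@@,,
k=4  @,,,,,
@@,@,,
@,,,,@
,,@,,@
,,,@,,
,,,@,,
,@,@,,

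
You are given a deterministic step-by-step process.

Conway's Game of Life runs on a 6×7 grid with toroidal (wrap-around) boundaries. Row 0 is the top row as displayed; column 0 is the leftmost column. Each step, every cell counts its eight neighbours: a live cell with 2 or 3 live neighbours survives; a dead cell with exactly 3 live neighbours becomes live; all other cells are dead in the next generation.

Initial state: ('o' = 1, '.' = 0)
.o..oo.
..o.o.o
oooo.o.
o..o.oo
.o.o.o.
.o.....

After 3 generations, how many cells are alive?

step 0: .o..oo.
..o.o.o
oooo.o.
o..o.oo
.o.o.o.
.o.....
step 1: oooooo.
......o
.......
...o.o.
.o...o.
oo...o.
step 2: ..oooo.
ooooooo
.......
....o..
ooo..o.
...o.o.
step 3: o......
oo....o
ooo...o
.o.....
.ooo.oo
.....o.

15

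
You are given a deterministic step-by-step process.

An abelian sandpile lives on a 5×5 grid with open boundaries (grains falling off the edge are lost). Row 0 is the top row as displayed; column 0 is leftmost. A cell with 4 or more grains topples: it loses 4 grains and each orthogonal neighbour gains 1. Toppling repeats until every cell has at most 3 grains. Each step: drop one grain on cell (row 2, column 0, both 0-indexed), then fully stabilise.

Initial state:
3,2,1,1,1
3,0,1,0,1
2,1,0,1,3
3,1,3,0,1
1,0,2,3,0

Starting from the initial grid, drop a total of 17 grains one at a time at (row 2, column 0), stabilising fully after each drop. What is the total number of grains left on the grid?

[0] 3,2,1,1,1
3,0,1,0,1
2,1,0,1,3
3,1,3,0,1
1,0,2,3,0
[1] 3,2,1,1,1
3,0,1,0,1
3,1,0,1,3
3,1,3,0,1
1,0,2,3,0
[2] 0,3,1,1,1
1,1,1,0,1
2,2,0,1,3
0,2,3,0,1
2,0,2,3,0
[3] 0,3,1,1,1
1,1,1,0,1
3,2,0,1,3
0,2,3,0,1
2,0,2,3,0
[4] 0,3,1,1,1
2,1,1,0,1
0,3,0,1,3
1,2,3,0,1
2,0,2,3,0
[5] 0,3,1,1,1
2,1,1,0,1
1,3,0,1,3
1,2,3,0,1
2,0,2,3,0
[6] 0,3,1,1,1
2,1,1,0,1
2,3,0,1,3
1,2,3,0,1
2,0,2,3,0
[7] 0,3,1,1,1
2,1,1,0,1
3,3,0,1,3
1,2,3,0,1
2,0,2,3,0
[8] 0,3,1,1,1
3,2,1,0,1
1,0,1,1,3
2,3,3,0,1
2,0,2,3,0
[9] 0,3,1,1,1
3,2,1,0,1
2,0,1,1,3
2,3,3,0,1
2,0,2,3,0
[10] 0,3,1,1,1
3,2,1,0,1
3,0,1,1,3
2,3,3,0,1
2,0,2,3,0
[11] 1,3,1,1,1
0,3,1,0,1
1,1,1,1,3
3,3,3,0,1
2,0,2,3,0
[12] 1,3,1,1,1
0,3,1,0,1
2,1,1,1,3
3,3,3,0,1
2,0,2,3,0
[13] 1,3,1,1,1
0,3,1,0,1
3,1,1,1,3
3,3,3,0,1
2,0,2,3,0
[14] 1,3,1,1,1
1,3,1,0,1
1,3,2,1,3
1,1,0,1,1
3,1,3,3,0
[15] 1,3,1,1,1
1,3,1,0,1
2,3,2,1,3
1,1,0,1,1
3,1,3,3,0
[16] 1,3,1,1,1
1,3,1,0,1
3,3,2,1,3
1,1,0,1,1
3,1,3,3,0
[17] 2,0,2,1,1
3,1,2,0,1
1,1,3,1,3
2,2,0,1,1
3,1,3,3,0

38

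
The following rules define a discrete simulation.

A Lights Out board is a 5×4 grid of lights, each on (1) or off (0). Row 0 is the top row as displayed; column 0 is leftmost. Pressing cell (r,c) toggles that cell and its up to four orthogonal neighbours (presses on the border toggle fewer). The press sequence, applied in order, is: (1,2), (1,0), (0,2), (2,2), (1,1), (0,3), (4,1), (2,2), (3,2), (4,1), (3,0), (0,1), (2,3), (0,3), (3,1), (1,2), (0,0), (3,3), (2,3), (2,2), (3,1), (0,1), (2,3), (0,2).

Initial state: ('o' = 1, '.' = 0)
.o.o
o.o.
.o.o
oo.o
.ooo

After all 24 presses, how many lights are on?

gen 0: .o.o
o.o.
.o.o
oo.o
.ooo
gen 1: .ooo
oo.o
.ooo
oo.o
.ooo
gen 2: oooo
...o
oooo
oo.o
.ooo
gen 3: o...
..oo
oooo
oo.o
.ooo
gen 4: o...
...o
o...
oooo
.ooo
gen 5: oo..
oooo
oo..
oooo
.ooo
gen 6: oooo
ooo.
oo..
oooo
.ooo
gen 7: oooo
ooo.
oo..
o.oo
o..o
gen 8: oooo
oo..
o.oo
o..o
o..o
gen 9: oooo
oo..
o..o
ooo.
o.oo
gen 10: oooo
oo..
o..o
o.o.
.o.o
gen 11: oooo
oo..
...o
.oo.
oo.o
gen 12: ...o
o...
...o
.oo.
oo.o
gen 13: ...o
o..o
..o.
.ooo
oo.o
gen 14: ..o.
o...
..o.
.ooo
oo.o
gen 15: ..o.
o...
.oo.
o..o
o..o
gen 16: ....
oooo
.o..
o..o
o..o
gen 17: oo..
.ooo
.o..
o..o
o..o
gen 18: oo..
.ooo
.o.o
o.o.
o...
gen 19: oo..
.oo.
.oo.
o.oo
o...
gen 20: oo..
.o..
...o
o..o
o...
gen 21: oo..
.o..
.o.o
.ooo
oo..
gen 22: ..o.
....
.o.o
.ooo
oo..
gen 23: ..o.
...o
.oo.
.oo.
oo..
gen 24: .o.o
..oo
.oo.
.oo.
oo..

10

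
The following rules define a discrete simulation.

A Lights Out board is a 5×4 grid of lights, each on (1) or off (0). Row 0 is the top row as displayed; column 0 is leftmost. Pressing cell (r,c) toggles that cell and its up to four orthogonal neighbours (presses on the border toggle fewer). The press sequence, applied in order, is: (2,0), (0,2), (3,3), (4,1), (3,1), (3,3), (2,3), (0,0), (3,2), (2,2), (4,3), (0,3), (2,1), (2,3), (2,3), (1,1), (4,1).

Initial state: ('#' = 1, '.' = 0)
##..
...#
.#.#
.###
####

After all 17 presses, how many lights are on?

6

gen 0: ##..
...#
.#.#
.###
####
gen 1: ##..
#..#
#..#
####
####
gen 2: #.##
#.##
#..#
####
####
gen 3: #.##
#.##
#...
##..
###.
gen 4: #.##
#.##
#...
#...
....
gen 5: #.##
#.##
##..
.##.
.#..
gen 6: #.##
#.##
##.#
.#.#
.#.#
gen 7: #.##
#.#.
###.
.#..
.#.#
gen 8: .###
..#.
###.
.#..
.#.#
gen 9: .###
..#.
##..
..##
.###
gen 10: .###
....
#.##
...#
.###
gen 11: .###
....
#.##
....
.#..
gen 12: .#..
...#
#.##
....
.#..
gen 13: .#..
.#.#
.#.#
.#..
.#..
gen 14: .#..
.#..
.##.
.#.#
.#..
gen 15: .#..
.#.#
.#.#
.#..
.#..
gen 16: ....
#.##
...#
.#..
.#..
gen 17: ....
#.##
...#
....
#.#.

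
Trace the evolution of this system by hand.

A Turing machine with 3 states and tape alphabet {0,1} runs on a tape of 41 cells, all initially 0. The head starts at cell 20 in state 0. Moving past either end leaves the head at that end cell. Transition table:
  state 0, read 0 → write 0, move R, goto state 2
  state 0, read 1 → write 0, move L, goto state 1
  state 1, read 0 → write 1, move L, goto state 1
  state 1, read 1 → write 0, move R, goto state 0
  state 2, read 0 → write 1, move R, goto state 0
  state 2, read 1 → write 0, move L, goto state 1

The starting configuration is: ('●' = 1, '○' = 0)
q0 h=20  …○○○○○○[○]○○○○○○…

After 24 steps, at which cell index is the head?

40

[0] q0 h=20  …○○○○○○[○]○○○○○○…
[1] q2 h=21  …○○○○○○[○]○○○○○○…
[2] q0 h=22  …○○○○○●[○]○○○○○○…
[3] q2 h=23  …○○○○●○[○]○○○○○○…
[4] q0 h=24  …○○○●○●[○]○○○○○○…
[5] q2 h=25  …○○●○●○[○]○○○○○○…
[6] q0 h=26  …○●○●○●[○]○○○○○○…
[7] q2 h=27  …●○●○●○[○]○○○○○○…
[8] q0 h=28  …○●○●○●[○]○○○○○○…
[9] q2 h=29  …●○●○●○[○]○○○○○○…
[10] q0 h=30  …○●○●○●[○]○○○○○○…
[11] q2 h=31  …●○●○●○[○]○○○○○○…
[12] q0 h=32  …○●○●○●[○]○○○○○○…
[13] q2 h=33  …●○●○●○[○]○○○○○○…
[14] q0 h=34  …○●○●○●[○]○○○○○○|
[15] q2 h=35  …●○●○●○[○]○○○○○|
[16] q0 h=36  …○●○●○●[○]○○○○|
[17] q2 h=37  …●○●○●○[○]○○○|
[18] q0 h=38  …○●○●○●[○]○○|
[19] q2 h=39  …●○●○●○[○]○|
[20] q0 h=40  …○●○●○●[○]|
[21] q2 h=40  …○●○●○●[○]|
[22] q0 h=40  …○●○●○●[●]|
[23] q1 h=39  …●○●○●○[●]○|
[24] q0 h=40  …○●○●○○[○]|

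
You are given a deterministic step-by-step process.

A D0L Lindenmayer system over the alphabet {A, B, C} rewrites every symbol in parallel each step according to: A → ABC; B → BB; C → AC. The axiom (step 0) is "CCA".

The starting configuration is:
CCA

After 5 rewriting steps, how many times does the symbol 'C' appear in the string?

0) CCA
1) ACACABC
2) ABCACABCACABCBBAC
3) ABCBBACABCACABCBBACABCACABCBBACBBBBABCAC
4) ABCBBACBBBBABCACABCBBACABCACABCBBACBBBBABCACABCBBACABCACABCBBACBBBBABCACBBBBBBBBABCBBACABCAC
5) ABCBBACBBBBABCACBBBBBBBBABCBBACABCACABCBBACBBBBABCACABCBBA…BBABCBBACABCACBBBBBBBBBBBBBBBBABCBBACBBBBABCACABCBBACABCAC  (len 208)

48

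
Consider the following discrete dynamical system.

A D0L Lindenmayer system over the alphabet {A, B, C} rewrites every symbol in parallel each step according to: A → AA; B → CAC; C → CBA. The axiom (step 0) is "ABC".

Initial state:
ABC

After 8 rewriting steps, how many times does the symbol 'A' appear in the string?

2304

gen 0: ABC
gen 1: AACACCBA
gen 2: AAAACBAAACBACBACACAA
gen 3: AAAAAAAACBACACAAAAAACBACACAACBACACAACBAAACBAAAAA
gen 4: AAAAAAAAAAAAAAAACBACACAACBAAACBAAAAAAAAAAAAACBACACAACBAAACBAAAAACBACACAACBAAACBAAAAACBACACAAAAAACBACACAAAAAAAAAA
gen 5: AAAAAAAAAAAAAAAAAAAAAAAAAAAAAAAACBACACAACBAAACBAAAAACBACAC…AACBAAACBAAAAAAAAAAAAACBACACAACBAAACBAAAAAAAAAAAAAAAAAAAAA  (len 256)
gen 6: AAAAAAAAAAAAAAAAAAAAAAAAAAAAAAAAAAAAAAAAAAAAAAAAAAAAAAAAAA…ACACAAAAAACBACACAAAAAAAAAAAAAAAAAAAAAAAAAAAAAAAAAAAAAAAAAA  (len 576)
gen 7: AAAAAAAAAAAAAAAAAAAAAAAAAAAAAAAAAAAAAAAAAAAAAAAAAAAAAAAAAA…AAAAAAAAAAAAAAAAAAAAAAAAAAAAAAAAAAAAAAAAAAAAAAAAAAAAAAAAAA  (len 1280)
gen 8: AAAAAAAAAAAAAAAAAAAAAAAAAAAAAAAAAAAAAAAAAAAAAAAAAAAAAAAAAA…AAAAAAAAAAAAAAAAAAAAAAAAAAAAAAAAAAAAAAAAAAAAAAAAAAAAAAAAAA  (len 2816)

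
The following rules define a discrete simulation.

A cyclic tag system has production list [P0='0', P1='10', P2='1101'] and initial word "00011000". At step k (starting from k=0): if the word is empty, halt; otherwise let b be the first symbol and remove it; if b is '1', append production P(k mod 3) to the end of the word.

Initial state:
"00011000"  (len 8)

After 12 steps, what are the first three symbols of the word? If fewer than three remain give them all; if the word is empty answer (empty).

gen 0: "00011000"  (len 8)
gen 1: "0011000"  (len 7)
gen 2: "011000"  (len 6)
gen 3: "11000"  (len 5)
gen 4: "10000"  (len 5)
gen 5: "000010"  (len 6)
gen 6: "00010"  (len 5)
gen 7: "0010"  (len 4)
gen 8: "010"  (len 3)
gen 9: "10"  (len 2)
gen 10: "00"  (len 2)
gen 11: "0"  (len 1)
gen 12: (halted — word empty)

(empty)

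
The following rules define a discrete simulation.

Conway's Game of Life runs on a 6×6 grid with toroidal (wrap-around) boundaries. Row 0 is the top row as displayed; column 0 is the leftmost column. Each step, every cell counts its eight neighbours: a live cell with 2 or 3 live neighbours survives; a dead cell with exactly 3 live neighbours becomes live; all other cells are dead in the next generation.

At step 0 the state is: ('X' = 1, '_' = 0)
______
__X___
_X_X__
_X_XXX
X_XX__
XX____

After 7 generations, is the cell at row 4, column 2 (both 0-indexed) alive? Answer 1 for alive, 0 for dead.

1

k=0  ______
__X___
_X_X__
_X_XXX
X_XX__
XX____
k=1  _X____
__X___
XX_X__
_X___X
___X__
XXX___
k=2  X_____
X_X___
XX____
_X__X_
______
XXX___
k=3  X_X__X
X____X
X_X__X
XX____
X_X___
XX____
k=4  ______
____X_
______
__X___
__X__X
__X___
k=5  ______
______
______
______
_XXX__
______
k=6  ______
______
______
__X___
__X___
__X___
k=7  ______
______
______
______
_XXX__
______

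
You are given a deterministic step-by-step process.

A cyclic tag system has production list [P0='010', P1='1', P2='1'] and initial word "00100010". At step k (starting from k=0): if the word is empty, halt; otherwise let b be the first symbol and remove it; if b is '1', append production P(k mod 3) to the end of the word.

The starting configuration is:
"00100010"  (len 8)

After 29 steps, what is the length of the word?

3

step 0: "00100010"  (len 8)
step 1: "0100010"  (len 7)
step 2: "100010"  (len 6)
step 3: "000101"  (len 6)
step 4: "00101"  (len 5)
step 5: "0101"  (len 4)
step 6: "101"  (len 3)
step 7: "01010"  (len 5)
step 8: "1010"  (len 4)
step 9: "0101"  (len 4)
step 10: "101"  (len 3)
step 11: "011"  (len 3)
step 12: "11"  (len 2)
step 13: "1010"  (len 4)
step 14: "0101"  (len 4)
step 15: "101"  (len 3)
step 16: "01010"  (len 5)
step 17: "1010"  (len 4)
step 18: "0101"  (len 4)
step 19: "101"  (len 3)
step 20: "011"  (len 3)
step 21: "11"  (len 2)
step 22: "1010"  (len 4)
step 23: "0101"  (len 4)
step 24: "101"  (len 3)
step 25: "01010"  (len 5)
step 26: "1010"  (len 4)
step 27: "0101"  (len 4)
step 28: "101"  (len 3)
step 29: "011"  (len 3)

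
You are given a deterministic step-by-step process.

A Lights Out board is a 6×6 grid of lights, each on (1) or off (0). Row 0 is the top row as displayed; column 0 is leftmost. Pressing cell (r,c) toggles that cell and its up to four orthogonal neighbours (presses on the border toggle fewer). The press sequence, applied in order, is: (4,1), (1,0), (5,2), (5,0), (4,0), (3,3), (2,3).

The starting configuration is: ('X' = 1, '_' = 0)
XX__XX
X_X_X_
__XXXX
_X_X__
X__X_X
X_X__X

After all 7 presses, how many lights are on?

0) XX__XX
X_X_X_
__XXXX
_X_X__
X__X_X
X_X__X
1) XX__XX
X_X_X_
__XXXX
___X__
_XXX_X
XXX__X
2) _X__XX
_XX_X_
X_XXXX
___X__
_XXX_X
XXX__X
3) _X__XX
_XX_X_
X_XXXX
___X__
_X_X_X
X__X_X
4) _X__XX
_XX_X_
X_XXXX
___X__
XX_X_X
_X_X_X
5) _X__XX
_XX_X_
X_XXXX
X__X__
___X_X
XX_X_X
6) _X__XX
_XX_X_
X_X_XX
X_X_X_
_____X
XX_X_X
7) _X__XX
_XXXX_
X__X_X
X_XXX_
_____X
XX_X_X

19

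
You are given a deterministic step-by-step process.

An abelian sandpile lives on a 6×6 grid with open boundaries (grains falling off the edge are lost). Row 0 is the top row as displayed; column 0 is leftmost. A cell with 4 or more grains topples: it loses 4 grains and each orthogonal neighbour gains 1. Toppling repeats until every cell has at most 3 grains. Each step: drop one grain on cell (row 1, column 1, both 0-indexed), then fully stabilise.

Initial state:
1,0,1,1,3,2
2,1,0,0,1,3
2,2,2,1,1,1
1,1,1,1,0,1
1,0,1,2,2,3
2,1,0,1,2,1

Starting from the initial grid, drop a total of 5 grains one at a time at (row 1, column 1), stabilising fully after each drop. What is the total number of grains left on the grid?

50

t=0: 1,0,1,1,3,2
2,1,0,0,1,3
2,2,2,1,1,1
1,1,1,1,0,1
1,0,1,2,2,3
2,1,0,1,2,1
t=1: 1,0,1,1,3,2
2,2,0,0,1,3
2,2,2,1,1,1
1,1,1,1,0,1
1,0,1,2,2,3
2,1,0,1,2,1
t=2: 1,0,1,1,3,2
2,3,0,0,1,3
2,2,2,1,1,1
1,1,1,1,0,1
1,0,1,2,2,3
2,1,0,1,2,1
t=3: 1,1,1,1,3,2
3,0,1,0,1,3
2,3,2,1,1,1
1,1,1,1,0,1
1,0,1,2,2,3
2,1,0,1,2,1
t=4: 1,1,1,1,3,2
3,1,1,0,1,3
2,3,2,1,1,1
1,1,1,1,0,1
1,0,1,2,2,3
2,1,0,1,2,1
t=5: 1,1,1,1,3,2
3,2,1,0,1,3
2,3,2,1,1,1
1,1,1,1,0,1
1,0,1,2,2,3
2,1,0,1,2,1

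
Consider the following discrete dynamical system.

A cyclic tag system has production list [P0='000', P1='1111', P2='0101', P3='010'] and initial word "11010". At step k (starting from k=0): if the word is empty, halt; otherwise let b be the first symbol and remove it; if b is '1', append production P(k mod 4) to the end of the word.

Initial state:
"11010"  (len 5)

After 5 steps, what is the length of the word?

step 0: "11010"  (len 5)
step 1: "1010000"  (len 7)
step 2: "0100001111"  (len 10)
step 3: "100001111"  (len 9)
step 4: "00001111010"  (len 11)
step 5: "0001111010"  (len 10)

10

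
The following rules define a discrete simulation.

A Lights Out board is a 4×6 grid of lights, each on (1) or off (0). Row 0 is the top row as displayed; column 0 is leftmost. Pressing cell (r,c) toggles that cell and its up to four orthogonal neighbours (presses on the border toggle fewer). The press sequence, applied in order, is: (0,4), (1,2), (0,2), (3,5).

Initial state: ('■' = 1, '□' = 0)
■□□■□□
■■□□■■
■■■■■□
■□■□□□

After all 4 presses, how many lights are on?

17

step 0: ■□□■□□
■■□□■■
■■■■■□
■□■□□□
step 1: ■□□□■■
■■□□□■
■■■■■□
■□■□□□
step 2: ■□■□■■
■□■■□■
■■□■■□
■□■□□□
step 3: ■■□■■■
■□□■□■
■■□■■□
■□■□□□
step 4: ■■□■■■
■□□■□■
■■□■■■
■□■□■■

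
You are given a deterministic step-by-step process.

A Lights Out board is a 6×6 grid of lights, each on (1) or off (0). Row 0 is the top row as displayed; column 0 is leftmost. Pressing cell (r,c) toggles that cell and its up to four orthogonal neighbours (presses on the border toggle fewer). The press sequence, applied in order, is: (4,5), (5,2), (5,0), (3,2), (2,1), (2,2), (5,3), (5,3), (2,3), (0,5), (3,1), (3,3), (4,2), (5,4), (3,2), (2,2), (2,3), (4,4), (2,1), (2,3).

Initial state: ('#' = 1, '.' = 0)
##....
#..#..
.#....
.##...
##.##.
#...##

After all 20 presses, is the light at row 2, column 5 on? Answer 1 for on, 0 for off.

gen 0: ##....
#..#..
.#....
.##...
##.##.
#...##
gen 1: ##....
#..#..
.#....
.##..#
##.#.#
#...#.
gen 2: ##....
#..#..
.#....
.##..#
####.#
#####.
gen 3: ##....
#..#..
.#....
.##..#
.###.#
..###.
gen 4: ##....
#..#..
.##...
...#.#
.#.#.#
..###.
gen 5: ##....
##.#..
#.....
.#.#.#
.#.#.#
..###.
gen 6: ##....
####..
####..
.###.#
.#.#.#
..###.
gen 7: ##....
####..
####..
.###.#
.#...#
......
gen 8: ##....
####..
####..
.###.#
.#.#.#
..###.
gen 9: ##....
###...
##..#.
.##..#
.#.#.#
..###.
gen 10: ##..##
###..#
##..#.
.##..#
.#.#.#
..###.
gen 11: ##..##
###..#
#...#.
#....#
...#.#
..###.
gen 12: ##..##
###..#
#..##.
#.####
.....#
..###.
gen 13: ##..##
###..#
#..##.
#..###
.###.#
...##.
gen 14: ##..##
###..#
#..##.
#..###
.#####
.....#
gen 15: ##..##
###..#
#.###.
###.##
.#.###
.....#
gen 16: ##..##
##...#
##..#.
##..##
.#.###
.....#
gen 17: ##..##
##.#.#
####..
##.###
.#.###
.....#
gen 18: ##..##
##.#.#
####..
##.#.#
.#....
....##
gen 19: ##..##
#..#.#
...#..
#..#.#
.#....
....##
gen 20: ##..##
#....#
..#.#.
#....#
.#....
....##

0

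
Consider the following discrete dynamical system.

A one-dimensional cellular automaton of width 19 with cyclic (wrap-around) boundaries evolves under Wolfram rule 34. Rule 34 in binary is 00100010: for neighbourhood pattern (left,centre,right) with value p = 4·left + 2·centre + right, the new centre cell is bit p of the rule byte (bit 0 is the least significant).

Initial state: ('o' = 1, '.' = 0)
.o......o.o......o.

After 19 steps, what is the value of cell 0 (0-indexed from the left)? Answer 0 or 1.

0

[0] .o......o.o......o.
[1] o......o.o......o..
[2] ......o.o......o..o
[3] .....o.o......o..o.
[4] ....o.o......o..o..
[5] ...o.o......o..o...
[6] ..o.o......o..o....
[7] .o.o......o..o.....
[8] o.o......o..o......
[9] .o......o..o......o
[10] o......o..o......o.
[11] ......o..o......o.o
[12] .....o..o......o.o.
[13] ....o..o......o.o..
[14] ...o..o......o.o...
[15] ..o..o......o.o....
[16] .o..o......o.o.....
[17] o..o......o.o......
[18] ..o......o.o......o
[19] .o......o.o......o.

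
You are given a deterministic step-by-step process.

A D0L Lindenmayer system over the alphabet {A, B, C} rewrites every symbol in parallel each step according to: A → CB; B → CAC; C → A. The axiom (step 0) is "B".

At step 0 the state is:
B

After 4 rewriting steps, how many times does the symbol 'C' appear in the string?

t=0: B
t=1: CAC
t=2: ACBA
t=3: CBACACCB
t=4: ACACCBACBAACAC

6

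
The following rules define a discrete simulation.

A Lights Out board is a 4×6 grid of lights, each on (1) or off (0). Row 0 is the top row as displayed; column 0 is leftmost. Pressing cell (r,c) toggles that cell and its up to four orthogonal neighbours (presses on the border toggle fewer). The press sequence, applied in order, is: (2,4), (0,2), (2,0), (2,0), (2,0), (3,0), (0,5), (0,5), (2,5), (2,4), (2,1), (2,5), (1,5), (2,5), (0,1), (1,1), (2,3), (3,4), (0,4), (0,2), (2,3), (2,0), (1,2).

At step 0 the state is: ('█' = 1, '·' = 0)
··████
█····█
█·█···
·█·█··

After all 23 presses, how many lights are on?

10

0) ··████
█····█
█·█···
·█·█··
1) ··████
█···██
█·████
·█·██·
2) ·█··██
█·█·██
█·████
·█·██·
3) ·█··██
··█·██
·█████
██·██·
4) ·█··██
█·█·██
█·████
·█·██·
5) ·█··██
··█·██
·█████
██·██·
6) ·█··██
··█·██
██████
···██·
7) ·█····
··█·█·
██████
···██·
8) ·█··██
··█·██
██████
···██·
9) ·█··██
··█·█·
████··
···███
10) ·█··██
··█···
███·██
···█·█
11) ·█··██
·██···
····██
·█·█·█
12) ·█··██
·██··█
······
·█·█··
13) ·█··█·
·██·█·
·····█
·█·█··
14) ·█··█·
·██·██
····█·
·█·█·█
15) █·█·█·
··█·██
····█·
·█·█·█
16) ███·█·
██··██
·█··█·
·█·█·█
17) ███·█·
██·███
·███··
·█···█
18) ███·█·
██·███
·████·
·█·██·
19) ████·█
██·█·█
·████·
·█·██·
20) █····█
████·█
·████·
·█·██·
21) █····█
███··█
·█····
·█··█·
22) █····█
·██··█
█·····
██··█·
23) █·█··█
···█·█
█·█···
██··█·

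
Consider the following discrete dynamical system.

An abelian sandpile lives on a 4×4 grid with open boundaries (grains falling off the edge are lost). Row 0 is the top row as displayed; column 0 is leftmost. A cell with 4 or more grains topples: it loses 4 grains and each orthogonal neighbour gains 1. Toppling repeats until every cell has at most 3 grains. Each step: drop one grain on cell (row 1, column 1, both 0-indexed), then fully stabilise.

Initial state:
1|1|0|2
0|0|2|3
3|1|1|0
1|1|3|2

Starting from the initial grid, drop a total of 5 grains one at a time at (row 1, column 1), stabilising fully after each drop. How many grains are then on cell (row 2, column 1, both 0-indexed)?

gen 0: 1|1|0|2
0|0|2|3
3|1|1|0
1|1|3|2
gen 1: 1|1|0|2
0|1|2|3
3|1|1|0
1|1|3|2
gen 2: 1|1|0|2
0|2|2|3
3|1|1|0
1|1|3|2
gen 3: 1|1|0|2
0|3|2|3
3|1|1|0
1|1|3|2
gen 4: 1|2|0|2
1|0|3|3
3|2|1|0
1|1|3|2
gen 5: 1|2|0|2
1|1|3|3
3|2|1|0
1|1|3|2

2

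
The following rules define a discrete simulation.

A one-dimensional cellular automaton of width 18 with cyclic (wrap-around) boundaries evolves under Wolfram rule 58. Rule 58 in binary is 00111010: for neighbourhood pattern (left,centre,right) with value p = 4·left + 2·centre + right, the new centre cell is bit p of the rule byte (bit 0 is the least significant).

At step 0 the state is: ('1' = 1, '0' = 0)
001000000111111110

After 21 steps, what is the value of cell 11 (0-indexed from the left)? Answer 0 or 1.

1

gen 0: 001000000111111110
gen 1: 010100001100000001
gen 2: 101010011010000010
gen 3: 010101110101000101
gen 4: 101011001010101010
gen 5: 010110110101010101
gen 6: 101101101010101010
gen 7: 011011010101010101
gen 8: 110110101010101010
gen 9: 101101010101010101
gen 10: 011010101010101011
gen 11: 110101010101010110
gen 12: 101010101010101101
gen 13: 010101010101011011
gen 14: 101010101010110110
gen 15: 010101010101101101
gen 16: 101010101011011010
gen 17: 010101010110110101
gen 18: 101010101101101010
gen 19: 010101011011010101
gen 20: 101010110110101010
gen 21: 010101101101010101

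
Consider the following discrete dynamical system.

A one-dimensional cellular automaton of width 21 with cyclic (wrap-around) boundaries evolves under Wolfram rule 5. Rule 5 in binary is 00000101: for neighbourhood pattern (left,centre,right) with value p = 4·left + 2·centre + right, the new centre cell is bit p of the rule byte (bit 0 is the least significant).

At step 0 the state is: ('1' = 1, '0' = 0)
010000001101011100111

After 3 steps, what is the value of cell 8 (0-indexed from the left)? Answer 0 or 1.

0) 010000001101011100111
1) 010111100001000000000
2) 010000001101011111111
3) 010111100001000000000

0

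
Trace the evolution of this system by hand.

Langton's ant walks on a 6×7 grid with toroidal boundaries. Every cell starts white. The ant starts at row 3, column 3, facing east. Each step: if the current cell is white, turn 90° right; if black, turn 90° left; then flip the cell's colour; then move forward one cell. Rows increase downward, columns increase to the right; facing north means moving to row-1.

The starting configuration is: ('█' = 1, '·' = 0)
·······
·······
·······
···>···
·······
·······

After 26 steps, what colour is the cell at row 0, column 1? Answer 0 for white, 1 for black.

step 0: ·······
·······
·······
···>···
·······
·······
step 1: ·······
·······
·······
···█···
···v···
·······
step 2: ·······
·······
·······
···█···
··<█···
·······
step 3: ·······
·······
·······
··^█···
··██···
·······
step 4: ·······
·······
·······
··█>···
··██···
·······
step 5: ·······
·······
···^···
··█····
··██···
·······
step 6: ·······
·······
···█>··
··█····
··██···
·······
step 7: ·······
·······
···██··
··█·v··
··██···
·······
step 8: ·······
·······
···██··
··█<█··
··██···
·······
step 9: ·······
·······
···^█··
··███··
··██···
·······
step 10: ·······
·······
··<·█··
··███··
··██···
·······
step 11: ·······
··^····
··█·█··
··███··
··██···
·······
step 12: ·······
··█>···
··█·█··
··███··
··██···
·······
step 13: ·······
··██···
··█v█··
··███··
··██···
·······
step 14: ·······
··██···
··<██··
··███··
··██···
·······
step 15: ·······
··██···
···██··
··v██··
··██···
·······
step 16: ·······
··██···
···██··
···>█··
··██···
·······
step 17: ·······
··██···
···^█··
····█··
··██···
·······
step 18: ·······
··██···
··<·█··
····█··
··██···
·······
step 19: ·······
··^█···
··█·█··
····█··
··██···
·······
step 20: ·······
·<·█···
··█·█··
····█··
··██···
·······
step 21: ·^·····
·█·█···
··█·█··
····█··
··██···
·······
step 22: ·█>····
·█·█···
··█·█··
····█··
··██···
·······
step 23: ·██····
·█v█···
··█·█··
····█··
··██···
·······
step 24: ·██····
·<██···
··█·█··
····█··
··██···
·······
step 25: ·██····
··██···
·v█·█··
····█··
··██···
·······
step 26: ·██····
··██···
<██·█··
····█··
··██···
·······

1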